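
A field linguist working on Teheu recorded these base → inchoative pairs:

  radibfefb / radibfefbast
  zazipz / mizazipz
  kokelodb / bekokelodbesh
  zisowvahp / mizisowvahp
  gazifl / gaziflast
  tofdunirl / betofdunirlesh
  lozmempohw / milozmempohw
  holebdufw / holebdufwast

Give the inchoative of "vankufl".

lozmempohw and holebdufw both end in -w yet inflect differently (milozmempohw, holebdufwast), so the final letter is not what conditions the rule; the second-to-last letter is.
"vankufl" has second-to-last letter 'f'. The stems whose second-to-last letter is 'f' (gazifl → gaziflast, holebdufw → holebdufwast, radibfefb → radibfefbast) add -ast.
So vankufl → vankuflast.

vankuflast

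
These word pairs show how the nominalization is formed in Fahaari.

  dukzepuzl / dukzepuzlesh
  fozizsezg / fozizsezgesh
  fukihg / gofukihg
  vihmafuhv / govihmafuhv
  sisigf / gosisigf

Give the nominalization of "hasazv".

hasazvesh

"hasazv" has second-to-last letter 'z'. The stems whose second-to-last letter is 'z' (dukzepuzl → dukzepuzlesh, fozizsezg → fozizsezgesh) add -esh.
The other pattern: stems whose second-to-last letter is 'g' or 'h' add the prefix go-.
So hasazv → hasazvesh.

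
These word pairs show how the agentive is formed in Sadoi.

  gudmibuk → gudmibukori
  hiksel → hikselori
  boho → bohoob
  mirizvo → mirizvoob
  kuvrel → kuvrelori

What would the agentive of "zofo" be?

zofoob

"zofo" ends in -o. The stems ending in -o (mirizvo → mirizvoob, boho → bohoob) add -ob.
The other pattern: stems ending in -k or -l add -ori.
So zofo → zofoob.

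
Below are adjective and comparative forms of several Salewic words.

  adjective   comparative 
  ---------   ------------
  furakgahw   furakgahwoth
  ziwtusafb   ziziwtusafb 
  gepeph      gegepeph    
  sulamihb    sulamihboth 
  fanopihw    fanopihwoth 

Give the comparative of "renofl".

sulamihb and ziwtusafb both end in -b yet inflect differently (sulamihboth, ziziwtusafb), so the final letter is not what conditions the rule; the second-to-last letter is.
"renofl" has second-to-last letter 'f'. The one such stem in the data (ziwtusafb → ziziwtusafb) repeats the first consonant+vowel as a prefix (as does gepeph), so the same rule applies.
The other pattern: stems whose second-to-last letter is 'h' add -oth.
So renofl → rerenofl.

rerenofl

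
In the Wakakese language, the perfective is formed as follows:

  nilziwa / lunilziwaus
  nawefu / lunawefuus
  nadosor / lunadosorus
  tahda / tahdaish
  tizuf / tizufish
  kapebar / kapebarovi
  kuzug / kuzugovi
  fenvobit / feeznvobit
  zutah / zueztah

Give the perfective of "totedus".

totedusish

"totedus" begins with t-. The stems beginning with t- (tahda → tahdaish, tizuf → tizufish) add -ish.
So totedus → totedusish.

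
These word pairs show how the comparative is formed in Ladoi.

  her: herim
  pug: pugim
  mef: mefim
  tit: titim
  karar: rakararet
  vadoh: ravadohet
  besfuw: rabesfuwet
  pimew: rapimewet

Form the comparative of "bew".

her and karar both end in -r yet inflect differently (herim, rakararet), so the final letter is not what conditions the rule; the number of vowels is.
"bew" has 1 vowel. The stems with 1 vowel (her → herim, pug → pugim, mef → mefim) add -im.
So bew → bewim.

bewim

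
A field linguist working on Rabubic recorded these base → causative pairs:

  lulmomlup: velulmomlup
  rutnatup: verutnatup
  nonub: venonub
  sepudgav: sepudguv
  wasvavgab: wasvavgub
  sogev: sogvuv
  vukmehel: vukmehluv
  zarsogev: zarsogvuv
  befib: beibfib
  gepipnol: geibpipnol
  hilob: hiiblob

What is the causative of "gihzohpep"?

nonub and wasvavgab both end in -b yet inflect differently (venonub, wasvavgub), so the final letter is not what conditions the rule; the last vowel is.
"gihzohpep" has last vowel 'e'. The stems whose last vowel is 'e' (sogev → sogvuv, vukmehel → vukmehluv, zarsogev → zarsogvuv) delete the last vowel and add -uv.
The other patterns: stems whose last vowel is 'u' add the prefix ve-; stems whose last vowel is 'a' change the last vowel to 'u'; stems whose last vowel is 'i' or 'o' insert -ib- after the first vowel.
So gihzohpep → gihzohppuv.

gihzohppuv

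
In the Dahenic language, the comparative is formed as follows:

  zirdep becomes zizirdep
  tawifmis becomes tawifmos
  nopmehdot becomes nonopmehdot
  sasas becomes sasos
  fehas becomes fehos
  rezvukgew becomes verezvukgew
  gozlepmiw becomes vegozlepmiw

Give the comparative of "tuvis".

"tuvis" ends in -s. The stems ending in -s (fehas → fehos, tawifmis → tawifmos, sasas → sasos) change the last vowel to 'o'.
So tuvis → tuvos.

tuvos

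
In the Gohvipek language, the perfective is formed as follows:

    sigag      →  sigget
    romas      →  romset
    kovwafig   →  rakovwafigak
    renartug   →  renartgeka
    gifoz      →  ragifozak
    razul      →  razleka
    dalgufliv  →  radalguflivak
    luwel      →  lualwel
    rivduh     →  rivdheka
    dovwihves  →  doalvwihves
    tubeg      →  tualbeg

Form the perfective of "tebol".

kovwafig and sigag both end in -g yet inflect differently (rakovwafigak, sigget), so the final letter is not what conditions the rule; the last vowel is.
"tebol" has last vowel 'o'. The one such stem in the data (gifoz → ragifozak) adds ra- … -ak around the stem, so the same rule applies.
So tebol → ratebolak.

ratebolak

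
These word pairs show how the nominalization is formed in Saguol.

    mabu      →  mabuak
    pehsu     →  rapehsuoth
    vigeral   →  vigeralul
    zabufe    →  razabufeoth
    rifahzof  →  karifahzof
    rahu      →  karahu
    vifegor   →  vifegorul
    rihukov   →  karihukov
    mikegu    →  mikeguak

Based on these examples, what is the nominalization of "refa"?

"refa" begins with r-. The stems beginning with r- (rifahzof → karifahzof, rihukov → karihukov, rahu → karahu) add the prefix ka-.
So refa → karefa.

karefa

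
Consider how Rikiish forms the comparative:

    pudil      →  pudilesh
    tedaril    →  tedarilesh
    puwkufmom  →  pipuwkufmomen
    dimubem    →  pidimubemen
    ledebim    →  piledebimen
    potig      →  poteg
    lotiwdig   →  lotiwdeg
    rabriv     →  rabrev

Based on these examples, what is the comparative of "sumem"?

pisumemen

pudil and ledebim both have last vowel 'i' yet inflect differently (pudilesh, piledebimen), so the last vowel is not what conditions the rule; the final letter is.
"sumem" ends in -m. The stems ending in -m (puwkufmom → pipuwkufmomen, dimubem → pidimubemen, ledebim → piledebimen) add pi- … -en around the stem.
So sumem → pisumemen.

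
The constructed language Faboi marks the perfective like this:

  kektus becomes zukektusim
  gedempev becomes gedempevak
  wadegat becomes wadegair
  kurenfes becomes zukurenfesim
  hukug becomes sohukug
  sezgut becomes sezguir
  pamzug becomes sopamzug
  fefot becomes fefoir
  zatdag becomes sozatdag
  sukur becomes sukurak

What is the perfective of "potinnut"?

potinnuir

kektus and sezgut both have last vowel 'u' yet inflect differently (zukektusim, sezguir), so the last vowel is not what conditions the rule; the final letter is.
"potinnut" ends in -t. The stems ending in -t (sezgut → sezguir, wadegat → wadegair, fefot → fefoir) drop the final letter and add -ir.
The other patterns: stems ending in -s add zu- … -im around the stem; stems ending in -g add the prefix so-; stems ending in -r or -v add -ak.
So potinnut → potinnuir.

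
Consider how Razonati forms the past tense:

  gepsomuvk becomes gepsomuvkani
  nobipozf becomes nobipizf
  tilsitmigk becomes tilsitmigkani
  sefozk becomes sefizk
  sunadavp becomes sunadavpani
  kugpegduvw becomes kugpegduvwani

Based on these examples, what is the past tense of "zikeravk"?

sefozk and gepsomuvk both end in -k yet inflect differently (sefizk, gepsomuvkani), so the final letter is not what conditions the rule; the second-to-last letter is.
"zikeravk" has second-to-last letter 'v'. The stems whose second-to-last letter is 'v' (gepsomuvk → gepsomuvkani, kugpegduvw → kugpegduvwani, sunadavp → sunadavpani) add -ani.
The other pattern: stems whose second-to-last letter is 'z' change the last vowel to 'i'.
So zikeravk → zikeravkani.

zikeravkani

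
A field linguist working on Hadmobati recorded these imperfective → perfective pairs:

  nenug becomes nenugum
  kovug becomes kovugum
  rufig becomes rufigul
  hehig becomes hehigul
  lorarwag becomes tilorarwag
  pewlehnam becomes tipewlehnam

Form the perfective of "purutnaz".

nenug and rufig both end in -g yet inflect differently (nenugum, rufigul), so the final letter is not what conditions the rule; the last vowel is.
"purutnaz" has last vowel 'a'. The stems whose last vowel is 'a' (lorarwag → tilorarwag, pewlehnam → tipewlehnam) add the prefix ti-.
The other patterns: stems whose last vowel is 'u' add -um; stems whose last vowel is 'i' add -ul.
So purutnaz → tipurutnaz.

tipurutnaz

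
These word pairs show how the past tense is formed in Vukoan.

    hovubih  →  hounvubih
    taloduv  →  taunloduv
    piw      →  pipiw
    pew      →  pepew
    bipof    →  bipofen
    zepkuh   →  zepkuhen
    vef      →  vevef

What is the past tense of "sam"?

sasam

vef and bipof both end in -f yet inflect differently (vevef, bipofen), so the final letter is not what conditions the rule; the number of vowels is.
"sam" has 1 vowel. The stems with 1 vowel (piw → pipiw, pew → pepew, vef → vevef) repeat the first consonant+vowel as a prefix.
So sam → sasam.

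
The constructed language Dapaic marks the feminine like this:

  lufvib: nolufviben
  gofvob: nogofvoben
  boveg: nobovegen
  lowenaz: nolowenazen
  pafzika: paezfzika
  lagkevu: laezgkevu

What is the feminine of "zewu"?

zeezwu

"zewu" ends in a vowel. The stems ending in a vowel (pafzika → paezfzika, lagkevu → laezgkevu) insert -ez- after the first vowel.
The other pattern: stems ending in a consonant add no- … -en around the stem.
So zewu → zeezwu.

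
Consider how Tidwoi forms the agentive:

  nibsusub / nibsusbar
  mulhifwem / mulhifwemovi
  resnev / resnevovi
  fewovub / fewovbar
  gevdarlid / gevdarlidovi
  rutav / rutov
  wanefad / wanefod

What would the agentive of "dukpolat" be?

wanefad and gevdarlid both end in -d yet inflect differently (wanefod, gevdarlidovi), so the final letter is not what conditions the rule; the last vowel is.
"dukpolat" has last vowel 'a'. The stems whose last vowel is 'a' (rutav → rutov, wanefad → wanefod) change the last vowel to 'o'.
So dukpolat → dukpolot.

dukpolot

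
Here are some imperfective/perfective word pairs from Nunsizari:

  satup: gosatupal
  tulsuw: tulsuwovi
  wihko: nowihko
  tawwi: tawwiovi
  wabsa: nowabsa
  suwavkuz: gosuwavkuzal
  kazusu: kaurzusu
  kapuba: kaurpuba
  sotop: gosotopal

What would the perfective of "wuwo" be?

"wuwo" begins with w-. The stems beginning with w- (wihko → nowihko, wabsa → nowabsa) add the prefix no-.
So wuwo → nowuwo.

nowuwo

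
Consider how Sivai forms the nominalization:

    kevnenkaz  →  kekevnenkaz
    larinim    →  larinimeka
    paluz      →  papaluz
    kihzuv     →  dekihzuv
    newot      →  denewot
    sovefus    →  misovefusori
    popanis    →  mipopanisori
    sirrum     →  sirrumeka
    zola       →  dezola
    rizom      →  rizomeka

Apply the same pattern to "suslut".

paluz and sovefus both have last vowel 'u' yet inflect differently (papaluz, misovefusori), so the last vowel is not what conditions the rule; the final letter is.
"suslut" ends in -t. The one such stem in the data (newot → denewot) adds the prefix de-, so the same rule applies.
The other patterns: stems ending in -z repeat the first consonant+vowel as a prefix; stems ending in -s add mi- … -ori around the stem; stems ending in -m add -eka.
So suslut → desuslut.

desuslut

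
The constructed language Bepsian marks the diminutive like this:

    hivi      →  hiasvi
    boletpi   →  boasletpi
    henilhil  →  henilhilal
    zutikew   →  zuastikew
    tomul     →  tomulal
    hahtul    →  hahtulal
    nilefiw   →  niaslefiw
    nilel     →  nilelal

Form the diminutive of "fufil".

henilhil and hivi both have last vowel 'i' yet inflect differently (henilhilal, hiasvi), so the last vowel is not what conditions the rule; the final letter is.
"fufil" ends in -l. The stems ending in -l (nilel → nilelal, hahtul → hahtulal, tomul → tomulal) add -al.
The other pattern: stems ending in -i or -w insert -as- after the first vowel.
So fufil → fufilal.

fufilal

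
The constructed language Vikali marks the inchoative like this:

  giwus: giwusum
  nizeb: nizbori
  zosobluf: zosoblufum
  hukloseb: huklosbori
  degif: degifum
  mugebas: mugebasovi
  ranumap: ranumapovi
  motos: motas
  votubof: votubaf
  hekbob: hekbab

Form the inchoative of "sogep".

giwus and mugebas both end in -s yet inflect differently (giwusum, mugebasovi), so the final letter is not what conditions the rule; the last vowel is.
"sogep" has last vowel 'e'. The stems whose last vowel is 'e' (nizeb → nizbori, hukloseb → huklosbori) delete the last vowel and add -ori.
The other patterns: stems whose last vowel is 'i' or 'u' add -um; stems whose last vowel is 'a' add -ovi; stems whose last vowel is 'o' change the last vowel to 'a'.
So sogep → sogpori.

sogpori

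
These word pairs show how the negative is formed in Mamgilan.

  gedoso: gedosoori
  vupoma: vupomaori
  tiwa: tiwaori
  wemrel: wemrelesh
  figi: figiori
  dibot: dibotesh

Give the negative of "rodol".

"rodol" ends in a consonant. The stems ending in a consonant (dibot → dibotesh, wemrel → wemrelesh) add -esh.
The other pattern: stems ending in a vowel add -ori.
So rodol → rodolesh.

rodolesh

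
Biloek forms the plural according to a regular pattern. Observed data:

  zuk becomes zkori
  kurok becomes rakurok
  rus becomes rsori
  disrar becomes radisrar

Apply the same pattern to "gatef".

ragatef

"gatef" has 2 vowels. The stems with 2 vowels (kurok → rakurok, disrar → radisrar) add the prefix ra-.
So gatef → ragatef.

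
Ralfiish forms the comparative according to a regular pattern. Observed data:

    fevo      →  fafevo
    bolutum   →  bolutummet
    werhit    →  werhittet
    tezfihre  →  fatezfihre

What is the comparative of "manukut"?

tezfihre and bolutum both have 3 vowels yet inflect differently (fatezfihre, bolutummet), so the number of vowels is not what conditions the rule; whether the stem ends in a vowel or a consonant is.
"manukut" ends in a consonant. The stems ending in a consonant (bolutum → bolutummet, werhit → werhittet) double the final consonant and add -et.
The other pattern: stems ending in a vowel add the prefix fa-.
So manukut → manukuttet.

manukuttet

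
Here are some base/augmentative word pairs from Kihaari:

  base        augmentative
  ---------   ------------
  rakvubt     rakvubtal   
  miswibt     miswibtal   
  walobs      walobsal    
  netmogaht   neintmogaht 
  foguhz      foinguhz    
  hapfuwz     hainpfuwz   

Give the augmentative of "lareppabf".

lareppabfal

rakvubt and netmogaht both end in -t yet inflect differently (rakvubtal, neintmogaht), so the final letter is not what conditions the rule; the second-to-last letter is.
"lareppabf" has second-to-last letter 'b'. The stems whose second-to-last letter is 'b' (rakvubt → rakvubtal, miswibt → miswibtal, walobs → walobsal) add -al.
So lareppabf → lareppabfal.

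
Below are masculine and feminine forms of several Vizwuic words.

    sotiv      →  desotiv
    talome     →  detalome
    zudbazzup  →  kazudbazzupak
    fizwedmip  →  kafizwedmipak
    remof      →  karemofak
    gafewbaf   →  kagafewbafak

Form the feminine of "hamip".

sotiv and fizwedmip both have last vowel 'i' yet inflect differently (desotiv, kafizwedmipak), so the last vowel is not what conditions the rule; the final letter is.
"hamip" ends in -p. The stems ending in -p (zudbazzup → kazudbazzupak, fizwedmip → kafizwedmipak) add ka- … -ak around the stem.
The other pattern: stems ending in -e or -v add the prefix de-.
So hamip → kahamipak.

kahamipak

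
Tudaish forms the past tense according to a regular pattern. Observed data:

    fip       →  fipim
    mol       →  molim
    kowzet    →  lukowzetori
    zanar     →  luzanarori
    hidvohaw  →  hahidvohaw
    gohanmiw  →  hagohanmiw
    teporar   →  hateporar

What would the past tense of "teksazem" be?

hateksazem

zanar and teporar both end in -r yet inflect differently (luzanarori, hateporar), so the final letter is not what conditions the rule; the number of vowels is.
"teksazem" has 3 vowels. The stems with 3 vowels (hidvohaw → hahidvohaw, gohanmiw → hagohanmiw, teporar → hateporar) add the prefix ha-.
The other patterns: stems with 1 vowel add -im; stems with 2 vowels add lu- … -ori around the stem.
So teksazem → hateksazem.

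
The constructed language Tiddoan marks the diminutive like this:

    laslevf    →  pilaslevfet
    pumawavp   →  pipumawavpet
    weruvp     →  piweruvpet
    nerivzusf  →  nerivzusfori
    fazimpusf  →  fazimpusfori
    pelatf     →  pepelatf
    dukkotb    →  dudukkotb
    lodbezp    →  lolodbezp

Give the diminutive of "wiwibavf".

laslevf and nerivzusf both end in -f yet inflect differently (pilaslevfet, nerivzusfori), so the final letter is not what conditions the rule; the second-to-last letter is.
"wiwibavf" has second-to-last letter 'v'. The stems whose second-to-last letter is 'v' (laslevf → pilaslevfet, pumawavp → pipumawavpet, weruvp → piweruvpet) add pi- … -et around the stem.
The other patterns: stems whose second-to-last letter is 's' add -ori; stems whose second-to-last letter is 't' or 'z' repeat the first consonant+vowel as a prefix.
So wiwibavf → piwiwibavfet.

piwiwibavfet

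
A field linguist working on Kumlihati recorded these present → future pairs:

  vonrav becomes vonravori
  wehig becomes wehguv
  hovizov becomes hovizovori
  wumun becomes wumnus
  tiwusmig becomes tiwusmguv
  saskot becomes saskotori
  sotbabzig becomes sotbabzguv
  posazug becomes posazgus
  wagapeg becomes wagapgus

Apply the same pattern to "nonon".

"nonon" has last vowel 'o'. The stems whose last vowel is 'o' (hovizov → hovizovori, saskot → saskotori) add -ori.
So nonon → nononori.

nononori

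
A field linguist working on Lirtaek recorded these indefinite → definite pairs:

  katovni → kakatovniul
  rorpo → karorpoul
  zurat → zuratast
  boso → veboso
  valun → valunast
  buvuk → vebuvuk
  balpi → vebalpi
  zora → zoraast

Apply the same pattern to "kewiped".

kakewipedul

balpi and katovni both end in -i yet inflect differently (vebalpi, kakatovniul), so the final letter is not what conditions the rule; the first letter is.
"kewiped" begins with k-. The one such stem in the data (katovni → kakatovniul) adds ka- … -ul around the stem, so the same rule applies.
The other patterns: stems beginning with v- or z- add -ast; stems beginning with b- add the prefix ve-.
So kewiped → kakewipedul.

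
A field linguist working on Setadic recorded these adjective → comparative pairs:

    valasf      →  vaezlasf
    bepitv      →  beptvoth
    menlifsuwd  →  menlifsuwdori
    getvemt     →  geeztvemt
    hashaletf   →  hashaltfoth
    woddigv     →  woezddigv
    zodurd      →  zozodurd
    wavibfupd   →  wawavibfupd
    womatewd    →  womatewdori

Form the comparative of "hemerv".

menlifsuwd and zodurd both end in -d yet inflect differently (menlifsuwdori, zozodurd), so the final letter is not what conditions the rule; the second-to-last letter is.
"hemerv" has second-to-last letter 'r'. The one such stem in the data (zodurd → zozodurd) repeats the first consonant+vowel as a prefix (as does wavibfupd), so the same rule applies.
The other patterns: stems whose second-to-last letter is 't' delete the last vowel and add -oth; stems whose second-to-last letter is 'w' add -ori; stems whose second-to-last letter is 'g', 'm' or 's' insert -ez- after the first vowel.
So hemerv → hehemerv.

hehemerv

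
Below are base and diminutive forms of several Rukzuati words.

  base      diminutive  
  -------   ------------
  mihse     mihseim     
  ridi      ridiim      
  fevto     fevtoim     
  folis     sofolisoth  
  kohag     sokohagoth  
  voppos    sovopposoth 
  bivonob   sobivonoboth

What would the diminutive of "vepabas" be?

"vepabas" ends in a consonant. The stems ending in a consonant (folis → sofolisoth, kohag → sokohagoth, voppos → sovopposoth) add so- … -oth around the stem.
So vepabas → sovepabasoth.

sovepabasoth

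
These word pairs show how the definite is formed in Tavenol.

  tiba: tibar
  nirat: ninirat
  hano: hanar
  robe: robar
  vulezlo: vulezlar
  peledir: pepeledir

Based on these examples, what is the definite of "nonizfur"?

tiba and nirat both have last vowel 'a' yet inflect differently (tibar, ninirat), so the last vowel is not what conditions the rule; whether the stem ends in a vowel or a consonant is.
"nonizfur" ends in a consonant. The stems ending in a consonant (nirat → ninirat, peledir → pepeledir) repeat the first consonant+vowel as a prefix.
The other pattern: stems ending in a vowel drop the final letter and add -ar.
So nonizfur → nononizfur.

nononizfur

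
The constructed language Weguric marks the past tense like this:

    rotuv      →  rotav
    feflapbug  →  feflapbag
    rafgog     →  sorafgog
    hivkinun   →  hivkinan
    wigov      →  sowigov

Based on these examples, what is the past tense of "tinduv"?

feflapbug and rafgog both end in -g yet inflect differently (feflapbag, sorafgog), so the final letter is not what conditions the rule; the last vowel is.
"tinduv" has last vowel 'u'. The stems whose last vowel is 'u' (feflapbug → feflapbag, rotuv → rotav, hivkinun → hivkinan) change the last vowel to 'a'.
So tinduv → tindav.

tindav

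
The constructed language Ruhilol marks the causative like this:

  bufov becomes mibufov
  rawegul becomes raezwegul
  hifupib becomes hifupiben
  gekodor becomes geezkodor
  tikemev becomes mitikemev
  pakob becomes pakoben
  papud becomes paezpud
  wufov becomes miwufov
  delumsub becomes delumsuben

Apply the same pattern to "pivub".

pivuben

pakob and bufov both have last vowel 'o' yet inflect differently (pakoben, mibufov), so the last vowel is not what conditions the rule; the final letter is.
"pivub" ends in -b. The stems ending in -b (delumsub → delumsuben, hifupib → hifupiben, pakob → pakoben) add -en.
So pivub → pivuben.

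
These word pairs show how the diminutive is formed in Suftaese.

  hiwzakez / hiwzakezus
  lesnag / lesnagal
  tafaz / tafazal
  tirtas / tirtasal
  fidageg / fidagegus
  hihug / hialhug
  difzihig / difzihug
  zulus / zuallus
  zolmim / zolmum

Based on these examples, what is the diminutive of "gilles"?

"gilles" has last vowel 'e'. The stems whose last vowel is 'e' (fidageg → fidagegus, hiwzakez → hiwzakezus) add -us.
So gilles → gillesus.

gillesus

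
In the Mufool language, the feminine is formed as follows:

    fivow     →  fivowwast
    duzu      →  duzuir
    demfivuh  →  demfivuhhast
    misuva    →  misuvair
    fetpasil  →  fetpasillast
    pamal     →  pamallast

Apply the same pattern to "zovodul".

zovodullast

"zovodul" ends in a consonant. The stems ending in a consonant (demfivuh → demfivuhhast, fetpasil → fetpasillast, pamal → pamallast) double the final consonant and add -ast.
So zovodul → zovodullast.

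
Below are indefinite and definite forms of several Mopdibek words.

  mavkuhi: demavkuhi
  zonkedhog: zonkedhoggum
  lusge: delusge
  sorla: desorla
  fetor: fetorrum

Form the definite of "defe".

dedefe

"defe" ends in a vowel. The stems ending in a vowel (mavkuhi → demavkuhi, lusge → delusge, sorla → desorla) add the prefix de-.
The other pattern: stems ending in a consonant double the final consonant and add -um.
So defe → dedefe.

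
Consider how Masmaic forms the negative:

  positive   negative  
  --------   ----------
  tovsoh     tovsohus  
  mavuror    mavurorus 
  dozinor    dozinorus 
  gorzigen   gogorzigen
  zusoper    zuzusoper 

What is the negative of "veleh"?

veveleh

dozinor and zusoper both end in -r yet inflect differently (dozinorus, zuzusoper), so the final letter is not what conditions the rule; the last vowel is.
"veleh" has last vowel 'e'. The stems whose last vowel is 'e' (gorzigen → gogorzigen, zusoper → zuzusoper) repeat the first consonant+vowel as a prefix.
So veleh → veveleh.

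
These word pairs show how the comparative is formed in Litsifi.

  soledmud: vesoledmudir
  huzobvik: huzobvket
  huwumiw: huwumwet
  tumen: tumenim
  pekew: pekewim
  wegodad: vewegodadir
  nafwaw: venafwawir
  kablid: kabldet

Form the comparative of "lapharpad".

pekew and huwumiw both end in -w yet inflect differently (pekewim, huwumwet), so the final letter is not what conditions the rule; the last vowel is.
"lapharpad" has last vowel 'a'. The stems whose last vowel is 'a' (nafwaw → venafwawir, wegodad → vewegodadir) add ve- … -ir around the stem.
The other patterns: stems whose last vowel is 'e' add -im; stems whose last vowel is 'i' delete the last vowel and add -et.
So lapharpad → velapharpadir.

velapharpadir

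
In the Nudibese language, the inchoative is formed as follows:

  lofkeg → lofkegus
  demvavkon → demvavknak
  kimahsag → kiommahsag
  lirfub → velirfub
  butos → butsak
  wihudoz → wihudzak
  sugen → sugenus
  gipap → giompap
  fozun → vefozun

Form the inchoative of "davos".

lofkeg and kimahsag both end in -g yet inflect differently (lofkegus, kiommahsag), so the final letter is not what conditions the rule; the last vowel is.
"davos" has last vowel 'o'. The stems whose last vowel is 'o' (demvavkon → demvavknak, wihudoz → wihudzak, butos → butsak) delete the last vowel and add -ak.
The other patterns: stems whose last vowel is 'e' add -us; stems whose last vowel is 'a' insert -om- after the first vowel; stems whose last vowel is 'u' add the prefix ve-.
So davos → davsak.

davsak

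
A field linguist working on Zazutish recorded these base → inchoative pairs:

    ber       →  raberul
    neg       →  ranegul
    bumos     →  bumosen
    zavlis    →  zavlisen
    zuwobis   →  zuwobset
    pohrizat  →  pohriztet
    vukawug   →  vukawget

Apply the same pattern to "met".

rametul

bumos and zuwobis both end in -s yet inflect differently (bumosen, zuwobset), so the final letter is not what conditions the rule; the number of vowels is.
"met" has 1 vowel. The stems with 1 vowel (ber → raberul, neg → ranegul) add ra- … -ul around the stem.
So met → rametul.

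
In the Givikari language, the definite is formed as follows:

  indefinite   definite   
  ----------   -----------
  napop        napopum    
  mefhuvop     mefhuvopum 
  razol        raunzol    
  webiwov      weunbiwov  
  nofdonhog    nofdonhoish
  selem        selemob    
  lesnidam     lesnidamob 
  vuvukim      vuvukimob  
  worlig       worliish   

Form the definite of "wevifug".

wevifuish

"wevifug" ends in -g. The stems ending in -g (worlig → worliish, nofdonhog → nofdonhoish) drop the final letter and add -ish.
The other patterns: stems ending in -p add -um; stems ending in -m add -ob; stems ending in -l or -v insert -un- after the first vowel.
So wevifug → wevifuish.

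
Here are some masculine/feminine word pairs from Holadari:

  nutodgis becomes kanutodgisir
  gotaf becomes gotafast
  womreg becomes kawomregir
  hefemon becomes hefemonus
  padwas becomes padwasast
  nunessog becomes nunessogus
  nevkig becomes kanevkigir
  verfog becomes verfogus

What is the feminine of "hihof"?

hihofus

padwas and nutodgis both end in -s yet inflect differently (padwasast, kanutodgisir), so the final letter is not what conditions the rule; the last vowel is.
"hihof" has last vowel 'o'. The stems whose last vowel is 'o' (hefemon → hefemonus, verfog → verfogus, nunessog → nunessogus) add -us.
So hihof → hihofus.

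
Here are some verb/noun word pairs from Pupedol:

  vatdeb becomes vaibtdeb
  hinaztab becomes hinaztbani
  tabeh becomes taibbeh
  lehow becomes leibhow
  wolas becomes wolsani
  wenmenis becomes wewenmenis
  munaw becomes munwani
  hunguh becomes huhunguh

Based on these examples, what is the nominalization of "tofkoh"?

toibfkoh

wolas and wenmenis both end in -s yet inflect differently (wolsani, wewenmenis), so the final letter is not what conditions the rule; the last vowel is.
"tofkoh" has last vowel 'o'. The one such stem in the data (lehow → leibhow) inserts -ib- after the first vowel (as do vatdeb, tabeh), so the same rule applies.
The other patterns: stems whose last vowel is 'a' delete the last vowel and add -ani; stems whose last vowel is 'i' or 'u' repeat the first consonant+vowel as a prefix.
So tofkoh → toibfkoh.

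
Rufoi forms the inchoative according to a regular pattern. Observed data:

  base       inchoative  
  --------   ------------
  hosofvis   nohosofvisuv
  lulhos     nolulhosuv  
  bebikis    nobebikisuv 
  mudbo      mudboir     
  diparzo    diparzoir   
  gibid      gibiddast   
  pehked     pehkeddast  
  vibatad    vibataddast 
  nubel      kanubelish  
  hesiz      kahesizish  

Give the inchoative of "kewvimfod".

"kewvimfod" ends in -d. The stems ending in -d (gibid → gibiddast, pehked → pehkeddast, vibatad → vibataddast) double the final consonant and add -ast.
The other patterns: stems ending in -s add no- … -uv around the stem; stems ending in -o add -ir; stems ending in -l or -z add ka- … -ish around the stem.
So kewvimfod → kewvimfoddast.

kewvimfoddast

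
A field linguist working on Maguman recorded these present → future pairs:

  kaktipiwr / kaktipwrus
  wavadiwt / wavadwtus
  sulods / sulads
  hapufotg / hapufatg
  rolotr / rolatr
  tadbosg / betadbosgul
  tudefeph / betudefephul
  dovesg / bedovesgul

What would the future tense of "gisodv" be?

gisadv

kaktipiwr and rolotr both end in -r yet inflect differently (kaktipwrus, rolatr), so the final letter is not what conditions the rule; the second-to-last letter is.
"gisodv" has second-to-last letter 'd'. The one such stem in the data (sulods → sulads) changes the last vowel to 'a' (as do hapufotg, rolotr), so the same rule applies.
The other patterns: stems whose second-to-last letter is 'w' delete the last vowel and add -us; stems whose second-to-last letter is 'p' or 's' add be- … -ul around the stem.
So gisodv → gisadv.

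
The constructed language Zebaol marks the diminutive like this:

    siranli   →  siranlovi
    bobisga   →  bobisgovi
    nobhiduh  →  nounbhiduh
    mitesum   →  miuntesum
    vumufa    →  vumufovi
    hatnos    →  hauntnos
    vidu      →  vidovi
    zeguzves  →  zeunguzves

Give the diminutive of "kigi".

nobhiduh and vidu both have last vowel 'u' yet inflect differently (nounbhiduh, vidovi), so the last vowel is not what conditions the rule; whether the stem ends in a vowel or a consonant is.
"kigi" ends in a vowel. The stems ending in a vowel (bobisga → bobisgovi, vumufa → vumufovi, siranli → siranlovi) drop the final letter and add -ovi.
The other pattern: stems ending in a consonant insert -un- after the first vowel.
So kigi → kigovi.

kigovi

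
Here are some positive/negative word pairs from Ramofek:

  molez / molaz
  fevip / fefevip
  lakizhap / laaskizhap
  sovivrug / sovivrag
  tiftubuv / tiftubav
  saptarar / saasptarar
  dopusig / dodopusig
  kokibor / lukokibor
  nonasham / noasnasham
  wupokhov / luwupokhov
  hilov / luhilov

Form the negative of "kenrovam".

lakizhap and fevip both end in -p yet inflect differently (laaskizhap, fefevip), so the final letter is not what conditions the rule; the last vowel is.
"kenrovam" has last vowel 'a'. The stems whose last vowel is 'a' (nonasham → noasnasham, lakizhap → laaskizhap, saptarar → saasptarar) insert -as- after the first vowel.
The other patterns: stems whose last vowel is 'i' repeat the first consonant+vowel as a prefix; stems whose last vowel is 'o' add the prefix lu-; stems whose last vowel is 'e' or 'u' change the last vowel to 'a'.
So kenrovam → keasnrovam.

keasnrovam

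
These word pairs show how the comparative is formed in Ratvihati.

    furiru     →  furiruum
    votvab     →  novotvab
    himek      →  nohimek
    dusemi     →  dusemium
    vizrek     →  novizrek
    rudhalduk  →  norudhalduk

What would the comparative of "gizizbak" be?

nogizizbak

furiru and rudhalduk both have last vowel 'u' yet inflect differently (furiruum, norudhalduk), so the last vowel is not what conditions the rule; whether the stem ends in a vowel or a consonant is.
"gizizbak" ends in a consonant. The stems ending in a consonant (votvab → novotvab, vizrek → novizrek, rudhalduk → norudhalduk) add the prefix no-.
The other pattern: stems ending in a vowel add -um.
So gizizbak → nogizizbak.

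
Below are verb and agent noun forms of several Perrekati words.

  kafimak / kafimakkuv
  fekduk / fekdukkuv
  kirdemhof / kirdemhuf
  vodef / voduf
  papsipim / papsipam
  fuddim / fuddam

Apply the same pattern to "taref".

taruf

"taref" ends in -f. The stems ending in -f (kirdemhof → kirdemhuf, vodef → voduf) change the last vowel to 'u'.
The other patterns: stems ending in -k double the final consonant and add -uv; stems ending in -m change the last vowel to 'a'.
So taref → taruf.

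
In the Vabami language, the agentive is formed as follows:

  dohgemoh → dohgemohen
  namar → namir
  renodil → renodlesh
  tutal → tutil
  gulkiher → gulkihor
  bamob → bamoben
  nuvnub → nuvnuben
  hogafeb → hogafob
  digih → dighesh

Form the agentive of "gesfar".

digih and dohgemoh both end in -h yet inflect differently (dighesh, dohgemohen), so the final letter is not what conditions the rule; the last vowel is.
"gesfar" has last vowel 'a'. The stems whose last vowel is 'a' (namar → namir, tutal → tutil) change the last vowel to 'i'.
So gesfar → gesfir.

gesfir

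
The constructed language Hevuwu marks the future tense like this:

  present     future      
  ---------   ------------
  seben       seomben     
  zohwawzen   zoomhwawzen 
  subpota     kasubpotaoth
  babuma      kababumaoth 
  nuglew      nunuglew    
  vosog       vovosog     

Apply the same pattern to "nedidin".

neomdidin

"nedidin" ends in -n. The stems ending in -n (seben → seomben, zohwawzen → zoomhwawzen) insert -om- after the first vowel.
The other patterns: stems ending in -a add ka- … -oth around the stem; stems ending in -g or -w repeat the first consonant+vowel as a prefix.
So nedidin → neomdidin.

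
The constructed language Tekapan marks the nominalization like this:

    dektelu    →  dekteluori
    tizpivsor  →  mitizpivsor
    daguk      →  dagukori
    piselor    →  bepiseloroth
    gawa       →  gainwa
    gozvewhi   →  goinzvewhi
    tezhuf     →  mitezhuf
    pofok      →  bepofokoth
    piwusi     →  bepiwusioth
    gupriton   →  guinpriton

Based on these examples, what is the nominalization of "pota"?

gozvewhi and piwusi both end in -i yet inflect differently (goinzvewhi, bepiwusioth), so the final letter is not what conditions the rule; the first letter is.
"pota" begins with p-. The stems beginning with p- (piselor → bepiseloroth, piwusi → bepiwusioth, pofok → bepofokoth) add be- … -oth around the stem.
The other patterns: stems beginning with g- insert -in- after the first vowel; stems beginning with d- add -ori; stems beginning with t- add the prefix mi-.
So pota → bepotaoth.

bepotaoth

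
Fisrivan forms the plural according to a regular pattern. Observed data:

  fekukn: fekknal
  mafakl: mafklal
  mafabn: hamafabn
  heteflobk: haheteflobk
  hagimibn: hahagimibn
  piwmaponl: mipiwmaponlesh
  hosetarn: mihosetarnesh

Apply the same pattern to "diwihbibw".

hadiwihbibw

"diwihbibw" has second-to-last letter 'b'. The stems whose second-to-last letter is 'b' (mafabn → hamafabn, heteflobk → haheteflobk, hagimibn → hahagimibn) add the prefix ha-.
The other patterns: stems whose second-to-last letter is 'k' delete the last vowel and add -al; stems whose second-to-last letter is 'n' or 'r' add mi- … -esh around the stem.
So diwihbibw → hadiwihbibw.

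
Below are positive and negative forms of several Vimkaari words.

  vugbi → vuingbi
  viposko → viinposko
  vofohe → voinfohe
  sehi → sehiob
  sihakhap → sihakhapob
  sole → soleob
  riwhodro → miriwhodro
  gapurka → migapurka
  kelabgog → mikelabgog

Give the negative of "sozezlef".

sozezlefob

vugbi and sehi both end in -i yet inflect differently (vuingbi, sehiob), so the final letter is not what conditions the rule; the first letter is.
"sozezlef" begins with s-. The stems beginning with s- (sehi → sehiob, sihakhap → sihakhapob, sole → soleob) add -ob.
The other patterns: stems beginning with v- insert -in- after the first vowel; stems beginning with g-, k- or r- add the prefix mi-.
So sozezlef → sozezlefob.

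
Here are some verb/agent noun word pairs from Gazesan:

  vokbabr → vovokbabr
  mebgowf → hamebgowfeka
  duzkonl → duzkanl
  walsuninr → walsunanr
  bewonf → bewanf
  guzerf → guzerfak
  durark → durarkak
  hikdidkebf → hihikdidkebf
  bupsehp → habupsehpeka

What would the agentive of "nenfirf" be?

bewonf and guzerf both end in -f yet inflect differently (bewanf, guzerfak), so the final letter is not what conditions the rule; the second-to-last letter is.
"nenfirf" has second-to-last letter 'r'. The stems whose second-to-last letter is 'r' (durark → durarkak, guzerf → guzerfak) add -ak.
The other patterns: stems whose second-to-last letter is 'n' change the last vowel to 'a'; stems whose second-to-last letter is 'b' repeat the first consonant+vowel as a prefix; stems whose second-to-last letter is 'h' or 'w' add ha- … -eka around the stem.
So nenfirf → nenfirfak.

nenfirfak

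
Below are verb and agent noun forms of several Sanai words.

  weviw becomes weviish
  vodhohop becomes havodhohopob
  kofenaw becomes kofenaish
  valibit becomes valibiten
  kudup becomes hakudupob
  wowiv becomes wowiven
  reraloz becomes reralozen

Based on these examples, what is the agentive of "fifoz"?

weviw and valibit both have last vowel 'i' yet inflect differently (weviish, valibiten), so the last vowel is not what conditions the rule; the final letter is.
"fifoz" ends in -z. The one such stem in the data (reraloz → reralozen) adds -en, so the same rule applies.
The other patterns: stems ending in -w drop the final letter and add -ish; stems ending in -p add ha- … -ob around the stem.
So fifoz → fifozen.

fifozen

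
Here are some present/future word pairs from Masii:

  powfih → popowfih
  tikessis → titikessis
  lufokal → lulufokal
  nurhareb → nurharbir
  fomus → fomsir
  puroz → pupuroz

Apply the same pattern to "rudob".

rurudob

fomus and tikessis both end in -s yet inflect differently (fomsir, titikessis), so the final letter is not what conditions the rule; the last vowel is.
"rudob" has last vowel 'o'. The one such stem in the data (puroz → pupuroz) repeats the first consonant+vowel as a prefix (as do powfih, lufokal), so the same rule applies.
So rudob → rurudob.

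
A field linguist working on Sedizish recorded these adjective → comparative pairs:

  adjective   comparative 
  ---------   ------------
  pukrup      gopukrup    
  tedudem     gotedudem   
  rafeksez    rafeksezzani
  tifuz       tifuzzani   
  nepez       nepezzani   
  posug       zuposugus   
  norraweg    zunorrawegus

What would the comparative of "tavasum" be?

"tavasum" ends in -m. The one such stem in the data (tedudem → gotedudem) adds the prefix go-, so the same rule applies.
The other patterns: stems ending in -z double the final consonant and add -ani; stems ending in -g add zu- … -us around the stem.
So tavasum → gotavasum.

gotavasum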